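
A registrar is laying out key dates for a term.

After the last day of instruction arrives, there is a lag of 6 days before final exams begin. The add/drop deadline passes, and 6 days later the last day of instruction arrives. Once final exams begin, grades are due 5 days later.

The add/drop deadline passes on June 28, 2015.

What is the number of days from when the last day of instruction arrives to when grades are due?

11 days

Causal path: the last day of instruction arrives → final exams begin → grades are due.
Total delay along the path: 6 + 5 = 11 days.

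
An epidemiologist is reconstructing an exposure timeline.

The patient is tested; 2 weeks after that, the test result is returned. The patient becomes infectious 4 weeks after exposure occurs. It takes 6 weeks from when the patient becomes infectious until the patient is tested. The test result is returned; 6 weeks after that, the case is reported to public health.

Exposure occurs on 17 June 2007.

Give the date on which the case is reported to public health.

21 October 2007

Exposure occurs: Jun 17, 2007.
The patient becomes infectious: Jun 17, 2007 + 4 weeks = Jul 15, 2007.
The patient is tested: Jul 15, 2007 + 6 weeks = Aug 26, 2007.
The test result is returned: Aug 26, 2007 + 2 weeks = Sep 9, 2007.
The case is reported to public health: Sep 9, 2007 + 6 weeks = Oct 21, 2007.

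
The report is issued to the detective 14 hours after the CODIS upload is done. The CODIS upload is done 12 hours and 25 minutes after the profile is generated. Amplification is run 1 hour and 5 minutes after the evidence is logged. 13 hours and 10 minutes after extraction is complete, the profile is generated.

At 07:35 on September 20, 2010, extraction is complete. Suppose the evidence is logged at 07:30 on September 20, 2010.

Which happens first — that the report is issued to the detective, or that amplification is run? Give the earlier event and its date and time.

Amplification is run — 08:35 on September 20, 2010

Extraction is complete: 07:35 Sep 20, 2010.
The profile is generated: 07:35 Sep 20, 2010 + 13h10m = 20:45 Sep 20, 2010.
The CODIS upload is done: 20:45 Sep 20, 2010 + 12h25m = 09:10 Sep 21, 2010.
The report is issued to the detective: 09:10 Sep 21, 2010 + 14h = 23:10 Sep 21, 2010.
The evidence is logged: 07:30 Sep 20, 2010.
Amplification is run: 07:30 Sep 20, 2010 + 1h05m = 08:35 Sep 20, 2010.
Comparing: the report is issued to the detective at 23:10 Sep 21, 2010 vs amplification is run at 08:35 Sep 20, 2010. Earlier: amplification is run.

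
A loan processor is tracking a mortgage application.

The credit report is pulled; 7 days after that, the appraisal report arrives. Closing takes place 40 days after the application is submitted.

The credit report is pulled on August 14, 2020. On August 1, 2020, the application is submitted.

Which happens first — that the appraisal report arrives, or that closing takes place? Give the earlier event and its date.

The appraisal report arrives — August 21, 2020

The credit report is pulled: Aug 14, 2020.
The appraisal report arrives: Aug 14, 2020 + 7 days = Aug 21, 2020.
The application is submitted: Aug 1, 2020.
Closing takes place: Aug 1, 2020 + 40 days = Sep 10, 2020.
Comparing: the appraisal report arrives on Aug 21, 2020 vs closing takes place on Sep 10, 2020. Earlier: the appraisal report arrives.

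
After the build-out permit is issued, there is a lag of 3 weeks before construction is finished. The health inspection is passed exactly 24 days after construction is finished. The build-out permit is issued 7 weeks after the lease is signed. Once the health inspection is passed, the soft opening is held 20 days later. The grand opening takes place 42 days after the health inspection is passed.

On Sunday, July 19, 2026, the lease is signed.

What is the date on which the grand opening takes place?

Wednesday, December 2, 2026

The lease is signed: Jul 19, 2026.
The build-out permit is issued: Jul 19, 2026 + 7 weeks = Sep 6, 2026.
Construction is finished: Sep 6, 2026 + 3 weeks = Sep 27, 2026.
The health inspection is passed: Sep 27, 2026 + 24 days = Oct 21, 2026.
The grand opening takes place: Oct 21, 2026 + 42 days = Dec 2, 2026.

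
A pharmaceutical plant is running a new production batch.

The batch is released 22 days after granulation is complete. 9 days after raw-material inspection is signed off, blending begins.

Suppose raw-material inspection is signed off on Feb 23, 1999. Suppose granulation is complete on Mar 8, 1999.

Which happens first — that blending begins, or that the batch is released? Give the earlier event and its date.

Blending begins — Mar 4, 1999

Raw-material inspection is signed off: Feb 23, 1999.
Blending begins: Feb 23, 1999 + 9 days = Mar 4, 1999.
Granulation is complete: Mar 8, 1999.
The batch is released: Mar 8, 1999 + 22 days = Mar 30, 1999.
Comparing: blending begins on Mar 4, 1999 vs the batch is released on Mar 30, 1999. Earlier: blending begins.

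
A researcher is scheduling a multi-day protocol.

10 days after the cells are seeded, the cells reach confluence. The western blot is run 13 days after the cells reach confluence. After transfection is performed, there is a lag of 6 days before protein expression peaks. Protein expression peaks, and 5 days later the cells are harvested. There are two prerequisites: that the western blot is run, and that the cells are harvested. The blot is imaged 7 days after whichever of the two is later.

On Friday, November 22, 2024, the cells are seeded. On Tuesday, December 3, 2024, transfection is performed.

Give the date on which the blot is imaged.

Sunday, December 22, 2024

The cells are seeded: Nov 22, 2024.
The cells reach confluence: Nov 22, 2024 + 10 days = Dec 2, 2024.
The western blot is run: Dec 2, 2024 + 13 days = Dec 15, 2024.
Transfection is performed: Dec 3, 2024.
Protein expression peaks: Dec 3, 2024 + 6 days = Dec 9, 2024.
The cells are harvested: Dec 9, 2024 + 5 days = Dec 14, 2024.
Both prerequisites met — the western blot is run (Dec 15, 2024), the cells are harvested (Dec 14, 2024); the later is Dec 15, 2024.
The blot is imaged: Dec 15, 2024 + 7 days = Dec 22, 2024.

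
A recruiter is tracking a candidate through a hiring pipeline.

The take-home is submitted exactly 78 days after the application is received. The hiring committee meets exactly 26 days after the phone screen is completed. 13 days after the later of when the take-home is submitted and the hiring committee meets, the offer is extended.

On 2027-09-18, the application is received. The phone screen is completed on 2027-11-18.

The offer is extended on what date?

2027-12-27

The application is received: Sep 18, 2027.
The take-home is submitted: Sep 18, 2027 + 78 days = Dec 5, 2027.
The phone screen is completed: Nov 18, 2027.
The hiring committee meets: Nov 18, 2027 + 26 days = Dec 14, 2027.
Both prerequisites met — the take-home is submitted (Dec 5, 2027), the hiring committee meets (Dec 14, 2027); the later is Dec 14, 2027.
The offer is extended: Dec 14, 2027 + 13 days = Dec 27, 2027.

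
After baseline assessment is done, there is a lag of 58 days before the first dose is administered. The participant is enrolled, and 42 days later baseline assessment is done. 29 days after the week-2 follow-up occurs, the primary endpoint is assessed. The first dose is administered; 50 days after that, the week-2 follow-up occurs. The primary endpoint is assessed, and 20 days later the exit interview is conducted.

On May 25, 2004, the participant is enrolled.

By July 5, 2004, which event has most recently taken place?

The participant is enrolled

The participant is enrolled: May 25, 2004.
Baseline assessment is done: May 25, 2004 + 42 days = Jul 6, 2004.
The first dose is administered: Jul 6, 2004 + 58 days = Sep 2, 2004.
The week-2 follow-up occurs: Sep 2, 2004 + 50 days = Oct 22, 2004.
The primary endpoint is assessed: Oct 22, 2004 + 29 days = Nov 20, 2004.
The exit interview is conducted: Nov 20, 2004 + 20 days = Dec 10, 2004.
Jul 5, 2004 falls between when the participant is enrolled (May 25, 2004) and when baseline assessment is done (Jul 6, 2004).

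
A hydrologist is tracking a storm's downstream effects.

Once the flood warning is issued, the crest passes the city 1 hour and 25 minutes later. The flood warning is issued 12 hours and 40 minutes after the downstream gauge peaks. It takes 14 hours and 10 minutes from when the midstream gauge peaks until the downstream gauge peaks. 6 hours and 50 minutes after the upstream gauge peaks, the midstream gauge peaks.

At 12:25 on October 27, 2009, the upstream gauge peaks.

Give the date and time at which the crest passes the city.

23:30 on October 28, 2009

The upstream gauge peaks: 12:25 Oct 27, 2009.
The midstream gauge peaks: 12:25 Oct 27, 2009 + 6h50m = 19:15 Oct 27, 2009.
The downstream gauge peaks: 19:15 Oct 27, 2009 + 14h10m = 09:25 Oct 28, 2009.
The flood warning is issued: 09:25 Oct 28, 2009 + 12h40m = 22:05 Oct 28, 2009.
The crest passes the city: 22:05 Oct 28, 2009 + 1h25m = 23:30 Oct 28, 2009.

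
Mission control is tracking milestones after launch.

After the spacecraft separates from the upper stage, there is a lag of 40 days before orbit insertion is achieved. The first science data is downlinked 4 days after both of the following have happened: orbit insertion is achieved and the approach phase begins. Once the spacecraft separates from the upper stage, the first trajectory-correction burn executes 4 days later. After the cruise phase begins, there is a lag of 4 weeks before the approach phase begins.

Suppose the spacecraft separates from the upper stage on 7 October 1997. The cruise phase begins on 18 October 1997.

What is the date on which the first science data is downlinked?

The spacecraft separates from the upper stage: Oct 7, 1997.
Orbit insertion is achieved: Oct 7, 1997 + 40 days = Nov 16, 1997.
The cruise phase begins: Oct 18, 1997.
The approach phase begins: Oct 18, 1997 + 4 weeks = Nov 15, 1997.
Both prerequisites met — orbit insertion is achieved (Nov 16, 1997), the approach phase begins (Nov 15, 1997); the later is Nov 16, 1997.
The first science data is downlinked: Nov 16, 1997 + 4 days = Nov 20, 1997.

20 November 1997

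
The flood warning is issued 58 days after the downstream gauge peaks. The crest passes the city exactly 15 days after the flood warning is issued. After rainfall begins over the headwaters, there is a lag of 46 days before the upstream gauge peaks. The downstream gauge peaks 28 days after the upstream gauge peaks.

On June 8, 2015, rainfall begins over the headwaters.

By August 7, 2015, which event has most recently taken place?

Rainfall begins over the headwaters: Jun 8, 2015.
The upstream gauge peaks: Jun 8, 2015 + 46 days = Jul 24, 2015.
The downstream gauge peaks: Jul 24, 2015 + 28 days = Aug 21, 2015.
The flood warning is issued: Aug 21, 2015 + 58 days = Oct 18, 2015.
The crest passes the city: Oct 18, 2015 + 15 days = Nov 2, 2015.
Aug 7, 2015 falls between when the upstream gauge peaks (Jul 24, 2015) and when the downstream gauge peaks (Aug 21, 2015).

The upstream gauge peaks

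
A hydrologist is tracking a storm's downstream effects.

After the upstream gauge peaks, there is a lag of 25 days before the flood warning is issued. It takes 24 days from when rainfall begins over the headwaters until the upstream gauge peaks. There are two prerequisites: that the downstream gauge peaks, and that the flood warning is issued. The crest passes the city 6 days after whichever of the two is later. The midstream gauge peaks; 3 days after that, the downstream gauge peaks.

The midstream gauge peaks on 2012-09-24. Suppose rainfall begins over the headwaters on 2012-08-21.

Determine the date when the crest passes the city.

The midstream gauge peaks: Sep 24, 2012.
The downstream gauge peaks: Sep 24, 2012 + 3 days = Sep 27, 2012.
Rainfall begins over the headwaters: Aug 21, 2012.
The upstream gauge peaks: Aug 21, 2012 + 24 days = Sep 14, 2012.
The flood warning is issued: Sep 14, 2012 + 25 days = Oct 9, 2012.
Both prerequisites met — the downstream gauge peaks (Sep 27, 2012), the flood warning is issued (Oct 9, 2012); the later is Oct 9, 2012.
The crest passes the city: Oct 9, 2012 + 6 days = Oct 15, 2012.

2012-10-15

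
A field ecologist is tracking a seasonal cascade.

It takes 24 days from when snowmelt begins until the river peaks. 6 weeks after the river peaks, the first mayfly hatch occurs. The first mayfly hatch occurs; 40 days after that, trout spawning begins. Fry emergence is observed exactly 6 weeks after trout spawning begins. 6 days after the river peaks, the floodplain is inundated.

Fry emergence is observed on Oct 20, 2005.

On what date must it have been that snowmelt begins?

Fry emergence is observed: Oct 20, 2005.
Trout spawning begins: Oct 20, 2005 − 6 weeks = Sep 8, 2005.
The first mayfly hatch occurs: Sep 8, 2005 − 40 days = Jul 30, 2005.
The river peaks: Jul 30, 2005 − 6 weeks = Jun 18, 2005.
Snowmelt begins: Jun 18, 2005 − 24 days = May 25, 2005.

May 25, 2005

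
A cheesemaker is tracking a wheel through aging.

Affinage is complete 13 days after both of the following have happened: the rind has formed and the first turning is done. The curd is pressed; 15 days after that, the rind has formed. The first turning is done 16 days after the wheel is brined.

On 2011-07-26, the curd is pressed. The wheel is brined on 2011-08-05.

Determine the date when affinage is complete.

2011-09-03

The curd is pressed: Jul 26, 2011.
The rind has formed: Jul 26, 2011 + 15 days = Aug 10, 2011.
The wheel is brined: Aug 5, 2011.
The first turning is done: Aug 5, 2011 + 16 days = Aug 21, 2011.
Both prerequisites met — the rind has formed (Aug 10, 2011), the first turning is done (Aug 21, 2011); the later is Aug 21, 2011.
Affinage is complete: Aug 21, 2011 + 13 days = Sep 3, 2011.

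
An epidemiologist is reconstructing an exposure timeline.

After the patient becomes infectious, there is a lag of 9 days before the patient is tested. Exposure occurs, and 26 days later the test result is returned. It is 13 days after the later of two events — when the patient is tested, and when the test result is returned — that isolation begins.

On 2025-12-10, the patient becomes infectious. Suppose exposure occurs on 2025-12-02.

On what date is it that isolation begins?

The patient becomes infectious: Dec 10, 2025.
The patient is tested: Dec 10, 2025 + 9 days = Dec 19, 2025.
Exposure occurs: Dec 2, 2025.
The test result is returned: Dec 2, 2025 + 26 days = Dec 28, 2025.
Both prerequisites met — the patient is tested (Dec 19, 2025), the test result is returned (Dec 28, 2025); the later is Dec 28, 2025.
Isolation begins: Dec 28, 2025 + 13 days = Jan 10, 2026.

2026-01-10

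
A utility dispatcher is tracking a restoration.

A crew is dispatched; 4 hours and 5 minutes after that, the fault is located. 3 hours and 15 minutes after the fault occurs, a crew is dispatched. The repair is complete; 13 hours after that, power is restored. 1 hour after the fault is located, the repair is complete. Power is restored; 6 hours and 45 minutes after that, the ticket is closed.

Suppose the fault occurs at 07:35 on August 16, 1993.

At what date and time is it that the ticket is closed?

The fault occurs: 07:35 Aug 16, 1993.
A crew is dispatched: 07:35 Aug 16, 1993 + 3h15m = 10:50 Aug 16, 1993.
The fault is located: 10:50 Aug 16, 1993 + 4h05m = 14:55 Aug 16, 1993.
The repair is complete: 14:55 Aug 16, 1993 + 1h = 15:55 Aug 16, 1993.
Power is restored: 15:55 Aug 16, 1993 + 13h = 04:55 Aug 17, 1993.
The ticket is closed: 04:55 Aug 17, 1993 + 6h45m = 11:40 Aug 17, 1993.

11:40 on August 17, 1993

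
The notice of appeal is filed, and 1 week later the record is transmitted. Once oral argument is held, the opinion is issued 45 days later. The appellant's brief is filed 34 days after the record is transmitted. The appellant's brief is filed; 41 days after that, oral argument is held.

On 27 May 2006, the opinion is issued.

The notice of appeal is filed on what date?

The opinion is issued: May 27, 2006.
Oral argument is held: May 27, 2006 − 45 days = Apr 12, 2006.
The appellant's brief is filed: Apr 12, 2006 − 41 days = Mar 2, 2006.
The record is transmitted: Mar 2, 2006 − 34 days = Jan 27, 2006.
The notice of appeal is filed: Jan 27, 2006 − 1 week = Jan 20, 2006.

20 January 2006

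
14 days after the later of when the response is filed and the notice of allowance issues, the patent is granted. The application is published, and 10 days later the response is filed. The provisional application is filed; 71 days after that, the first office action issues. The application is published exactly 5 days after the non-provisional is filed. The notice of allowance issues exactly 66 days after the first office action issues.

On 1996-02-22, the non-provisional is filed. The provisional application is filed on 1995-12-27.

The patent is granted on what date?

1996-05-26

The non-provisional is filed: Feb 22, 1996.
The application is published: Feb 22, 1996 + 5 days = Feb 27, 1996.
The response is filed: Feb 27, 1996 + 10 days = Mar 8, 1996.
The provisional application is filed: Dec 27, 1995.
The first office action issues: Dec 27, 1995 + 71 days = Mar 7, 1996.
The notice of allowance issues: Mar 7, 1996 + 66 days = May 12, 1996.
Both prerequisites met — the response is filed (Mar 8, 1996), the notice of allowance issues (May 12, 1996); the later is May 12, 1996.
The patent is granted: May 12, 1996 + 14 days = May 26, 1996.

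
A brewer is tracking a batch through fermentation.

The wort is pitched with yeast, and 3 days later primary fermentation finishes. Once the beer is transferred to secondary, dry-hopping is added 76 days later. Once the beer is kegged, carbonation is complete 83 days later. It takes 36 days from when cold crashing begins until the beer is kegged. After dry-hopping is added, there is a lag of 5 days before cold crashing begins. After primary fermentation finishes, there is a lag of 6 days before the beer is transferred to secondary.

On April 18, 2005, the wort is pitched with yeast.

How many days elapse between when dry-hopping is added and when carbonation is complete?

124 days

Causal path: dry-hopping is added → cold crashing begins → the beer is kegged → carbonation is complete.
Total delay along the path: 5 + 36 + 83 = 124 days.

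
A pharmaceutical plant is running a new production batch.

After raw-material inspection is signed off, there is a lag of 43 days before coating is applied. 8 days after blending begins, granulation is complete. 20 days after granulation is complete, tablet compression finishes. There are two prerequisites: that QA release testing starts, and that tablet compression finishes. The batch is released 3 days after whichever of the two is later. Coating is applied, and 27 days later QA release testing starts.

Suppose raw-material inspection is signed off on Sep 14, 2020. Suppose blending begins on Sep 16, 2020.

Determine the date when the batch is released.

Nov 26, 2020

Raw-material inspection is signed off: Sep 14, 2020.
Coating is applied: Sep 14, 2020 + 43 days = Oct 27, 2020.
QA release testing starts: Oct 27, 2020 + 27 days = Nov 23, 2020.
Blending begins: Sep 16, 2020.
Granulation is complete: Sep 16, 2020 + 8 days = Sep 24, 2020.
Tablet compression finishes: Sep 24, 2020 + 20 days = Oct 14, 2020.
Both prerequisites met — QA release testing starts (Nov 23, 2020), tablet compression finishes (Oct 14, 2020); the later is Nov 23, 2020.
The batch is released: Nov 23, 2020 + 3 days = Nov 26, 2020.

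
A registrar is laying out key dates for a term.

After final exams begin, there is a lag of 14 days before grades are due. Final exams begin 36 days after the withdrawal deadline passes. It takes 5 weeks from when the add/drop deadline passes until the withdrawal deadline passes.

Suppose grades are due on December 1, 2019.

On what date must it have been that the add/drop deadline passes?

Grades are due: Dec 1, 2019.
Final exams begin: Dec 1, 2019 − 14 days = Nov 17, 2019.
The withdrawal deadline passes: Nov 17, 2019 − 36 days = Oct 12, 2019.
The add/drop deadline passes: Oct 12, 2019 − 5 weeks = Sep 7, 2019.

September 7, 2019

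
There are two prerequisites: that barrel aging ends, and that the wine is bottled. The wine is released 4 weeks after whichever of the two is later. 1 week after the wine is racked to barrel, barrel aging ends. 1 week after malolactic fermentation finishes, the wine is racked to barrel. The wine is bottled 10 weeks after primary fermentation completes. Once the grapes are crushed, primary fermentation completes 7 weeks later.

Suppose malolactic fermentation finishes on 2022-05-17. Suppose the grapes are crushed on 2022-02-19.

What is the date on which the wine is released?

Malolactic fermentation finishes: May 17, 2022.
The wine is racked to barrel: May 17, 2022 + 1 week = May 24, 2022.
Barrel aging ends: May 24, 2022 + 1 week = May 31, 2022.
The grapes are crushed: Feb 19, 2022.
Primary fermentation completes: Feb 19, 2022 + 7 weeks = Apr 9, 2022.
The wine is bottled: Apr 9, 2022 + 10 weeks = Jun 18, 2022.
Both prerequisites met — barrel aging ends (May 31, 2022), the wine is bottled (Jun 18, 2022); the later is Jun 18, 2022.
The wine is released: Jun 18, 2022 + 4 weeks = Jul 16, 2022.

2022-07-16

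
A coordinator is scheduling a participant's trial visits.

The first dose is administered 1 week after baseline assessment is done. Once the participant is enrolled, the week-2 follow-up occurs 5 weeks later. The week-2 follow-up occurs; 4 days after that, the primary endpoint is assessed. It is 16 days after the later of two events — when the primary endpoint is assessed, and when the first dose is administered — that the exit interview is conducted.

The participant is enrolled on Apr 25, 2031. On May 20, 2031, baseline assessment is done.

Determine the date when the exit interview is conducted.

Jun 19, 2031

The participant is enrolled: Apr 25, 2031.
The week-2 follow-up occurs: Apr 25, 2031 + 5 weeks = May 30, 2031.
The primary endpoint is assessed: May 30, 2031 + 4 days = Jun 3, 2031.
Baseline assessment is done: May 20, 2031.
The first dose is administered: May 20, 2031 + 1 week = May 27, 2031.
Both prerequisites met — the primary endpoint is assessed (Jun 3, 2031), the first dose is administered (May 27, 2031); the later is Jun 3, 2031.
The exit interview is conducted: Jun 3, 2031 + 16 days = Jun 19, 2031.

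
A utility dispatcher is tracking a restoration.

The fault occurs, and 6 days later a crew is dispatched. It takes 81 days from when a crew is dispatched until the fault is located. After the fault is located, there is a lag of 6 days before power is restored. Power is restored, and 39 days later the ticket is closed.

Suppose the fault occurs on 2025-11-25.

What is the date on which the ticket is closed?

The fault occurs: Nov 25, 2025.
A crew is dispatched: Nov 25, 2025 + 6 days = Dec 1, 2025.
The fault is located: Dec 1, 2025 + 81 days = Feb 20, 2026.
Power is restored: Feb 20, 2026 + 6 days = Feb 26, 2026.
The ticket is closed: Feb 26, 2026 + 39 days = Apr 6, 2026.

2026-04-06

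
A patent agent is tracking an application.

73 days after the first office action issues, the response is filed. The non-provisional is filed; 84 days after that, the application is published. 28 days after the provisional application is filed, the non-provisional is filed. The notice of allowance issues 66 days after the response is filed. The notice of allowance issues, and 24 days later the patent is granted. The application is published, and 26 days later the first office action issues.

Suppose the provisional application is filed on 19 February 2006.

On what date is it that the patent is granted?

The provisional application is filed: Feb 19, 2006.
The non-provisional is filed: Feb 19, 2006 + 28 days = Mar 19, 2006.
The application is published: Mar 19, 2006 + 84 days = Jun 11, 2006.
The first office action issues: Jun 11, 2006 + 26 days = Jul 7, 2006.
The response is filed: Jul 7, 2006 + 73 days = Sep 18, 2006.
The notice of allowance issues: Sep 18, 2006 + 66 days = Nov 23, 2006.
The patent is granted: Nov 23, 2006 + 24 days = Dec 17, 2006.

17 December 2006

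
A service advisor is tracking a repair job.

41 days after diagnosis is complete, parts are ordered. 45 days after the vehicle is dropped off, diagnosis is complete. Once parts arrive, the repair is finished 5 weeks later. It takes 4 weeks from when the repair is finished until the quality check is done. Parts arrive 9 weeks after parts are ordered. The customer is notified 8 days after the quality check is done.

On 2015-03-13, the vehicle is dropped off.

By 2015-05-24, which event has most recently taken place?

The vehicle is dropped off: Mar 13, 2015.
Diagnosis is complete: Mar 13, 2015 + 45 days = Apr 27, 2015.
Parts are ordered: Apr 27, 2015 + 41 days = Jun 7, 2015.
Parts arrive: Jun 7, 2015 + 9 weeks = Aug 9, 2015.
The repair is finished: Aug 9, 2015 + 5 weeks = Sep 13, 2015.
The quality check is done: Sep 13, 2015 + 4 weeks = Oct 11, 2015.
The customer is notified: Oct 11, 2015 + 8 days = Oct 19, 2015.
May 24, 2015 falls between when diagnosis is complete (Apr 27, 2015) and when parts are ordered (Jun 7, 2015).

Diagnosis is complete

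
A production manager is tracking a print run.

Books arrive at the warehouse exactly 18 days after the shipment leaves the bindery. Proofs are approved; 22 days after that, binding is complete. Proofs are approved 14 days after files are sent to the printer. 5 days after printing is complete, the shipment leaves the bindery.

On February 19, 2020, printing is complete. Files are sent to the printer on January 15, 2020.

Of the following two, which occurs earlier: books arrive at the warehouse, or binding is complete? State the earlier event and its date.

Printing is complete: Feb 19, 2020.
The shipment leaves the bindery: Feb 19, 2020 + 5 days = Feb 24, 2020.
Books arrive at the warehouse: Feb 24, 2020 + 18 days = Mar 13, 2020.
Files are sent to the printer: Jan 15, 2020.
Proofs are approved: Jan 15, 2020 + 14 days = Jan 29, 2020.
Binding is complete: Jan 29, 2020 + 22 days = Feb 20, 2020.
Comparing: books arrive at the warehouse on Mar 13, 2020 vs binding is complete on Feb 20, 2020. Earlier: binding is complete.

Binding is complete — February 20, 2020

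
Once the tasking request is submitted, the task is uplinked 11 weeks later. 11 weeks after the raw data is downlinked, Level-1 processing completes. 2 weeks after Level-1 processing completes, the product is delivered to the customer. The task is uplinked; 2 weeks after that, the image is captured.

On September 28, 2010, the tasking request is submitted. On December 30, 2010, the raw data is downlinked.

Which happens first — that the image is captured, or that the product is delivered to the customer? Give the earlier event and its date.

The image is captured — December 28, 2010

The tasking request is submitted: Sep 28, 2010.
The task is uplinked: Sep 28, 2010 + 11 weeks = Dec 14, 2010.
The image is captured: Dec 14, 2010 + 2 weeks = Dec 28, 2010.
The raw data is downlinked: Dec 30, 2010.
Level-1 processing completes: Dec 30, 2010 + 11 weeks = Mar 17, 2011.
The product is delivered to the customer: Mar 17, 2011 + 2 weeks = Mar 31, 2011.
Comparing: the image is captured on Dec 28, 2010 vs the product is delivered to the customer on Mar 31, 2011. Earlier: the image is captured.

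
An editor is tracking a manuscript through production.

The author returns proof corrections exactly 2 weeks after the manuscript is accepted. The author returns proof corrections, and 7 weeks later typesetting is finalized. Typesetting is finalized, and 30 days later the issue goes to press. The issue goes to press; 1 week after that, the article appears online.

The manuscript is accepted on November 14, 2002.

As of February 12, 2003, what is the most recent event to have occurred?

The manuscript is accepted: Nov 14, 2002.
The author returns proof corrections: Nov 14, 2002 + 2 weeks = Nov 28, 2002.
Typesetting is finalized: Nov 28, 2002 + 7 weeks = Jan 16, 2003.
The issue goes to press: Jan 16, 2003 + 30 days = Feb 15, 2003.
The article appears online: Feb 15, 2003 + 1 week = Feb 22, 2003.
Feb 12, 2003 falls between when typesetting is finalized (Jan 16, 2003) and when the issue goes to press (Feb 15, 2003).

Typesetting is finalized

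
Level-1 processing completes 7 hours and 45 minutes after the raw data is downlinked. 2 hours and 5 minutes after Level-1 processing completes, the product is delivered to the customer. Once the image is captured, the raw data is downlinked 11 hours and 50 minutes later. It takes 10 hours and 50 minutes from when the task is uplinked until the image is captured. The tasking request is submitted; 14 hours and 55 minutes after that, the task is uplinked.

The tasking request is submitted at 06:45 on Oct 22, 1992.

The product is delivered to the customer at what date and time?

The tasking request is submitted: 06:45 Oct 22, 1992.
The task is uplinked: 06:45 Oct 22, 1992 + 14h55m = 21:40 Oct 22, 1992.
The image is captured: 21:40 Oct 22, 1992 + 10h50m = 08:30 Oct 23, 1992.
The raw data is downlinked: 08:30 Oct 23, 1992 + 11h50m = 20:20 Oct 23, 1992.
Level-1 processing completes: 20:20 Oct 23, 1992 + 7h45m = 04:05 Oct 24, 1992.
The product is delivered to the customer: 04:05 Oct 24, 1992 + 2h05m = 06:10 Oct 24, 1992.

06:10 on Oct 24, 1992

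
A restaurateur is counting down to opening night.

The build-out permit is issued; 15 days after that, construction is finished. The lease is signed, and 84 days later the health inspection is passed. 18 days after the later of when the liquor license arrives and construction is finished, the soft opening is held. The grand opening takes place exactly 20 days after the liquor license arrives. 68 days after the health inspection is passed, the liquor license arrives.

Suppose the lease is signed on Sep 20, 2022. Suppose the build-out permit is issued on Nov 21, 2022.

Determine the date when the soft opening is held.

The lease is signed: Sep 20, 2022.
The health inspection is passed: Sep 20, 2022 + 84 days = Dec 13, 2022.
The liquor license arrives: Dec 13, 2022 + 68 days = Feb 19, 2023.
The build-out permit is issued: Nov 21, 2022.
Construction is finished: Nov 21, 2022 + 15 days = Dec 6, 2022.
Both prerequisites met — the liquor license arrives (Feb 19, 2023), construction is finished (Dec 6, 2022); the later is Feb 19, 2023.
The soft opening is held: Feb 19, 2023 + 18 days = Mar 9, 2023.

Mar 9, 2023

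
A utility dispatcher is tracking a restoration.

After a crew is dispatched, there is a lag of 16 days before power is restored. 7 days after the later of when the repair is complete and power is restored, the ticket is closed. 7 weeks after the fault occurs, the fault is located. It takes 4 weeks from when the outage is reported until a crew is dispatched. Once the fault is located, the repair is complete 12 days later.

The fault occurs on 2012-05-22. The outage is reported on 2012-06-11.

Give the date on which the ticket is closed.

2012-08-01

The fault occurs: May 22, 2012.
The fault is located: May 22, 2012 + 7 weeks = Jul 10, 2012.
The repair is complete: Jul 10, 2012 + 12 days = Jul 22, 2012.
The outage is reported: Jun 11, 2012.
A crew is dispatched: Jun 11, 2012 + 4 weeks = Jul 9, 2012.
Power is restored: Jul 9, 2012 + 16 days = Jul 25, 2012.
Both prerequisites met — the repair is complete (Jul 22, 2012), power is restored (Jul 25, 2012); the later is Jul 25, 2012.
The ticket is closed: Jul 25, 2012 + 7 days = Aug 1, 2012.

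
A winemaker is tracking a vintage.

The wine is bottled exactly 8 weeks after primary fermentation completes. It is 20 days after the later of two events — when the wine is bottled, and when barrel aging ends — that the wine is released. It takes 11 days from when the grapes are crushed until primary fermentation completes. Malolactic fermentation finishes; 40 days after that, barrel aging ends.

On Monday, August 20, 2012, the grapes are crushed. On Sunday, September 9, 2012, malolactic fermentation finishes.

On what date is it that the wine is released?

The grapes are crushed: Aug 20, 2012.
Primary fermentation completes: Aug 20, 2012 + 11 days = Aug 31, 2012.
The wine is bottled: Aug 31, 2012 + 8 weeks = Oct 26, 2012.
Malolactic fermentation finishes: Sep 9, 2012.
Barrel aging ends: Sep 9, 2012 + 40 days = Oct 19, 2012.
Both prerequisites met — the wine is bottled (Oct 26, 2012), barrel aging ends (Oct 19, 2012); the later is Oct 26, 2012.
The wine is released: Oct 26, 2012 + 20 days = Nov 15, 2012.

Thursday, November 15, 2012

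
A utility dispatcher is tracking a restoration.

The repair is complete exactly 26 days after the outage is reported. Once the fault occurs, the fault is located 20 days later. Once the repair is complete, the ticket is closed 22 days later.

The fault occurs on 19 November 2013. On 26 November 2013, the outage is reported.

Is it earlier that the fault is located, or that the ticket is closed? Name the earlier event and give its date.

The fault is located — 9 December 2013

The fault occurs: Nov 19, 2013.
The fault is located: Nov 19, 2013 + 20 days = Dec 9, 2013.
The outage is reported: Nov 26, 2013.
The repair is complete: Nov 26, 2013 + 26 days = Dec 22, 2013.
The ticket is closed: Dec 22, 2013 + 22 days = Jan 13, 2014.
Comparing: the fault is located on Dec 9, 2013 vs the ticket is closed on Jan 13, 2014. Earlier: the fault is located.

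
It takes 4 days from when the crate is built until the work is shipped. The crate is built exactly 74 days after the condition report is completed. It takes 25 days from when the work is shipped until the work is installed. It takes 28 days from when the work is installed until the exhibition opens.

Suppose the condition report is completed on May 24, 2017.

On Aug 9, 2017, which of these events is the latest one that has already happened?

The crate is built

The condition report is completed: May 24, 2017.
The crate is built: May 24, 2017 + 74 days = Aug 6, 2017.
The work is shipped: Aug 6, 2017 + 4 days = Aug 10, 2017.
The work is installed: Aug 10, 2017 + 25 days = Sep 4, 2017.
The exhibition opens: Sep 4, 2017 + 28 days = Oct 2, 2017.
Aug 9, 2017 falls between when the crate is built (Aug 6, 2017) and when the work is shipped (Aug 10, 2017).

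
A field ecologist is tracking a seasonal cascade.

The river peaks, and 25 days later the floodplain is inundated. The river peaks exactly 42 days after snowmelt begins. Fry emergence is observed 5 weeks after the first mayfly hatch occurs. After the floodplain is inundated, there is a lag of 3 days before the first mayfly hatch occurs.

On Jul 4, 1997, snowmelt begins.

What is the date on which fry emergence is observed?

Snowmelt begins: Jul 4, 1997.
The river peaks: Jul 4, 1997 + 42 days = Aug 15, 1997.
The floodplain is inundated: Aug 15, 1997 + 25 days = Sep 9, 1997.
The first mayfly hatch occurs: Sep 9, 1997 + 3 days = Sep 12, 1997.
Fry emergence is observed: Sep 12, 1997 + 5 weeks = Oct 17, 1997.

Oct 17, 1997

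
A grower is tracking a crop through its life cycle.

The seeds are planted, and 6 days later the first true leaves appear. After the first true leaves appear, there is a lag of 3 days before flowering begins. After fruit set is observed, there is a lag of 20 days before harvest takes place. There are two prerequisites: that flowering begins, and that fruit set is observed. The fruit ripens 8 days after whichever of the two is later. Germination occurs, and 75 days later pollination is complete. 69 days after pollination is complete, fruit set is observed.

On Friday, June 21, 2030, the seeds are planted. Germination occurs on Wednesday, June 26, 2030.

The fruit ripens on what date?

Monday, November 25, 2030

The seeds are planted: Jun 21, 2030.
The first true leaves appear: Jun 21, 2030 + 6 days = Jun 27, 2030.
Flowering begins: Jun 27, 2030 + 3 days = Jun 30, 2030.
Germination occurs: Jun 26, 2030.
Pollination is complete: Jun 26, 2030 + 75 days = Sep 9, 2030.
Fruit set is observed: Sep 9, 2030 + 69 days = Nov 17, 2030.
Both prerequisites met — flowering begins (Jun 30, 2030), fruit set is observed (Nov 17, 2030); the later is Nov 17, 2030.
The fruit ripens: Nov 17, 2030 + 8 days = Nov 25, 2030.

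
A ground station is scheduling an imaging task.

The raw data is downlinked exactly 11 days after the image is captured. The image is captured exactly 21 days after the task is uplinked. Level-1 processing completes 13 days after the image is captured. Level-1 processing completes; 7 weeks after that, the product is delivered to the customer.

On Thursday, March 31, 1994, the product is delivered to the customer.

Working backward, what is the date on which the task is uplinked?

Friday, January 7, 1994

The product is delivered to the customer: Mar 31, 1994.
Level-1 processing completes: Mar 31, 1994 − 7 weeks = Feb 10, 1994.
The image is captured: Feb 10, 1994 − 13 days = Jan 28, 1994.
The task is uplinked: Jan 28, 1994 − 21 days = Jan 7, 1994.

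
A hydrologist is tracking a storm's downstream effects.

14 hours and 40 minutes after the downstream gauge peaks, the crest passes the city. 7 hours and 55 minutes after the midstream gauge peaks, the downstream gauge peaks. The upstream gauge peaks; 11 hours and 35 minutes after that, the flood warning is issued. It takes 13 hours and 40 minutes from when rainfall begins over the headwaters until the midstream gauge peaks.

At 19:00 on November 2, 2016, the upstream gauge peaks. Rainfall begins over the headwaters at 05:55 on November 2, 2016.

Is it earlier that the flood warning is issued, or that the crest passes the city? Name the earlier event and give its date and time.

The flood warning is issued — 06:35 on November 3, 2016

The upstream gauge peaks: 19:00 Nov 2, 2016.
The flood warning is issued: 19:00 Nov 2, 2016 + 11h35m = 06:35 Nov 3, 2016.
Rainfall begins over the headwaters: 05:55 Nov 2, 2016.
The midstream gauge peaks: 05:55 Nov 2, 2016 + 13h40m = 19:35 Nov 2, 2016.
The downstream gauge peaks: 19:35 Nov 2, 2016 + 7h55m = 03:30 Nov 3, 2016.
The crest passes the city: 03:30 Nov 3, 2016 + 14h40m = 18:10 Nov 3, 2016.
Comparing: the flood warning is issued at 06:35 Nov 3, 2016 vs the crest passes the city at 18:10 Nov 3, 2016. Earlier: the flood warning is issued.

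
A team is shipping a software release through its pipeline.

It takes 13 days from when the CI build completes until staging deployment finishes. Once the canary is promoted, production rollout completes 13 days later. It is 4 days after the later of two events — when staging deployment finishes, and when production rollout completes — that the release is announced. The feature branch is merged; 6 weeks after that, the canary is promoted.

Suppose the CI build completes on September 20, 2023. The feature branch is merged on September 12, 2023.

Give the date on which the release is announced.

The CI build completes: Sep 20, 2023.
Staging deployment finishes: Sep 20, 2023 + 13 days = Oct 3, 2023.
The feature branch is merged: Sep 12, 2023.
The canary is promoted: Sep 12, 2023 + 6 weeks = Oct 24, 2023.
Production rollout completes: Oct 24, 2023 + 13 days = Nov 6, 2023.
Both prerequisites met — staging deployment finishes (Oct 3, 2023), production rollout completes (Nov 6, 2023); the later is Nov 6, 2023.
The release is announced: Nov 6, 2023 + 4 days = Nov 10, 2023.

November 10, 2023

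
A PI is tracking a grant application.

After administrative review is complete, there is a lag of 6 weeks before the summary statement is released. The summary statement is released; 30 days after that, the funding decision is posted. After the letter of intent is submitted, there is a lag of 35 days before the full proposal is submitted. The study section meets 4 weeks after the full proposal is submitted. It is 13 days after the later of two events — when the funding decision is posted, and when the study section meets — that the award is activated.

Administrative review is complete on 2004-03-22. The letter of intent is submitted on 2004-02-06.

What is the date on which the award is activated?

2004-06-15

Administrative review is complete: Mar 22, 2004.
The summary statement is released: Mar 22, 2004 + 6 weeks = May 3, 2004.
The funding decision is posted: May 3, 2004 + 30 days = Jun 2, 2004.
The letter of intent is submitted: Feb 6, 2004.
The full proposal is submitted: Feb 6, 2004 + 35 days = Mar 12, 2004.
The study section meets: Mar 12, 2004 + 4 weeks = Apr 9, 2004.
Both prerequisites met — the funding decision is posted (Jun 2, 2004), the study section meets (Apr 9, 2004); the later is Jun 2, 2004.
The award is activated: Jun 2, 2004 + 13 days = Jun 15, 2004.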